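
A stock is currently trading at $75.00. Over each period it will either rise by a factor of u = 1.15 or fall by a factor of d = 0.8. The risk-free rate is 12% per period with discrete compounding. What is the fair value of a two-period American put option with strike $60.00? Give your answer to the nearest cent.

Risk-neutral probability p = (1 + 0.12 − 0.8)/(1.15 − 0.8) = 0.3200/0.3500 = 0.9143
Terminal stock prices: S_uu = 99.19, S_ud = 69, S_dd = 48
Terminal payoffs (K − S): max(-39.19, 0) = 0, max(-9, 0) = 0, max(12, 0) = 12
Node u (S = 86.25): continuation = 1/1.12·[0.9143·0.0000 + 0.0857·0.0000] = 0.0000; exercise value = 0.0000 ≤ continuation, so V_u = 0.0000
Node d (S = 60): continuation = 1/1.12·[0.9143·0.0000 + 0.0857·12.0000] = 0.9184; exercise value = 0.0000 ≤ continuation, so V_d = 0.9184
Node 0 (S = 75): continuation = 1/1.12·[0.9143·0.0000 + 0.0857·0.9184] = 0.0703; exercise value = 0.0000 ≤ continuation, so V_0 = 0.0703

$0.07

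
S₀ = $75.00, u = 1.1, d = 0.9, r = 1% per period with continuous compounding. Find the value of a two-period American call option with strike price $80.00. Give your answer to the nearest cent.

$3.19

Risk-neutral probability p = (e^0.01 − 0.9)/(1.1 − 0.9) = 0.1101/0.2000 = 0.5503
Terminal stock prices: S_uu = 90.75, S_ud = 74.25, S_dd = 60.75
Terminal payoffs (S − K): max(10.75, 0) = 10.75, max(-5.75, 0) = 0, max(-19.25, 0) = 0
Node u (S = 82.5): continuation = e^(−0.01)·[0.5503·10.7500 + 0.4497·0.0000] = 5.8563; exercise value = 2.5000 ≤ continuation, so V_u = 5.8563
Node d (S = 67.5): continuation = e^(−0.01)·[0.5503·0.0000 + 0.4497·0.0000] = 0.0000; exercise value = 0.0000 ≤ continuation, so V_d = 0.0000
Node 0 (S = 75): continuation = e^(−0.01)·[0.5503·5.8563 + 0.4497·0.0000] = 3.1904; exercise value = 0.0000 ≤ continuation, so V_0 = 3.1904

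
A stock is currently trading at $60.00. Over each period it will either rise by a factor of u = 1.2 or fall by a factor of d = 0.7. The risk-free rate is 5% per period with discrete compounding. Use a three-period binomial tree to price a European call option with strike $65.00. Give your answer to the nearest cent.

$11.46

Risk-neutral probability p = (1 + 0.05 − 0.7)/(1.2 − 0.7) = 0.3500/0.5000 = 0.7000
Terminal stock prices: S_uuu = 103.7, S_uud = 60.48, S_udd = 35.28, S_ddd = 20.58
Terminal payoffs (S − K): max(38.68, 0) = 38.68, max(-4.52, 0) = 0, max(-29.72, 0) = 0, max(-44.42, 0) = 0
Node uu (S = 86.4): V_uu = 1/1.05·[0.7000·38.6800 + 0.3000·0.0000] = 25.7867
Node ud (S = 50.4): V_ud = 1/1.05·[0.7000·0.0000 + 0.3000·0.0000] = 0.0000
Node dd (S = 29.4): V_dd = 1/1.05·[0.7000·0.0000 + 0.3000·0.0000] = 0.0000
Node u (S = 72): V_u = 1/1.05·[0.7000·25.7867 + 0.3000·0.0000] = 17.1911
Node d (S = 42): V_d = 1/1.05·[0.7000·0.0000 + 0.3000·0.0000] = 0.0000
Node 0 (S = 60): V_0 = 1/1.05·[0.7000·17.1911 + 0.3000·0.0000] = 11.4607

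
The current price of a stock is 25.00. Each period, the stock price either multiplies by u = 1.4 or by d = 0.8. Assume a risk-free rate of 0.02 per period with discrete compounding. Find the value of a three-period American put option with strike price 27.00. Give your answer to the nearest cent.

Risk-neutral probability p = (1 + 0.02 − 0.8)/(1.4 − 0.8) = 0.2200/0.6000 = 0.3667
Terminal stock prices: S_uuu = 68.6, S_uud = 39.2, S_udd = 22.4, S_ddd = 12.8
Terminal payoffs (K − S): max(-41.6, 0) = 0, max(-12.2, 0) = 0, max(4.6, 0) = 4.6, max(14.2, 0) = 14.2
Node uu (S = 49): continuation = 1/1.02·[0.3667·0.0000 + 0.6333·0.0000] = 0.0000; exercise value = 0.0000 ≤ continuation, so V_uu = 0.0000
Node ud (S = 28): continuation = 1/1.02·[0.3667·0.0000 + 0.6333·4.6000] = 2.8562; exercise value = 0.0000 ≤ continuation, so V_ud = 2.8562
Node dd (S = 16): continuation = 1/1.02·[0.3667·4.6000 + 0.6333·14.2000] = 10.4706; exercise value = 11.0000 > continuation, so V_dd = 11.0000 (exercise)
Node u (S = 35): continuation = 1/1.02·[0.3667·0.0000 + 0.6333·2.8562] = 1.7735; exercise value = 0.0000 ≤ continuation, so V_u = 1.7735
Node d (S = 20): continuation = 1/1.02·[0.3667·2.8562 + 0.6333·11.0000] = 7.8568; exercise value = 7.0000 ≤ continuation, so V_d = 7.8568
Node 0 (S = 25): continuation = 1/1.02·[0.3667·1.7735 + 0.6333·7.8568] = 5.5159; exercise value = 2.0000 ≤ continuation, so V_0 = 5.5159

5.52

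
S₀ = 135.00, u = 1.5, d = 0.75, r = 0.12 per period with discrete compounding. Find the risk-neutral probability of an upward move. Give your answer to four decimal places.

Risk-neutral probability p = (1 + 0.12 − 0.75)/(1.5 − 0.75) = 0.3700/0.7500 = 0.4933

p = 0.4933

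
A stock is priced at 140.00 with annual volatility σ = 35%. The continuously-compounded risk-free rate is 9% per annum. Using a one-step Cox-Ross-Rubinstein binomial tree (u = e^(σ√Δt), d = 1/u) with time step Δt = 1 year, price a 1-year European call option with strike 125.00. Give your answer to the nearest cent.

36.71

CRR parameters: u = e^(σ√Δt) = e^(0.35·√1) = 1.4191, d = 1/u = 0.7047
Per-period rate: rΔt = 0.09·1 = 0.09, so R = e^0.09 = 1.0942
Risk-neutral probability p = (e^0.09 − 0.7047)/(1.4191 − 0.7047) = 0.3895/0.7144 = 0.5452
Terminal stock prices: S_u = 198.7, S_d = 98.66
Terminal payoffs (S − K): max(73.67, 0) = 73.67, max(-26.34, 0) = 0
Node 0 (S = 140): V_0 = e^(−0.09)·[0.5452·73.6695 + 0.4548·0.0000] = 36.7083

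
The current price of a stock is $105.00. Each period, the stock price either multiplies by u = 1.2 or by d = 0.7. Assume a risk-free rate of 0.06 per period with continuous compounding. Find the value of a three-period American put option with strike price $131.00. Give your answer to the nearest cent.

Risk-neutral probability p = (e^0.06 − 0.7)/(1.2 − 0.7) = 0.3618/0.5000 = 0.7237
Terminal stock prices: S_uuu = 181.4, S_uud = 105.8, S_udd = 61.74, S_ddd = 36.01
Terminal payoffs (K − S): max(-50.44, 0) = 0, max(25.16, 0) = 25.16, max(69.26, 0) = 69.26, max(94.99, 0) = 94.99
Node uu (S = 151.2): continuation = e^(−0.06)·[0.7237·0.0000 + 0.2763·25.1600] = 6.5475; exercise value = 0.0000 ≤ continuation, so V_uu = 6.5475
Node ud (S = 88.2): continuation = e^(−0.06)·[0.7237·25.1600 + 0.2763·69.2600] = 35.1712; exercise value = 42.8000 > continuation, so V_ud = 42.8000 (exercise)
Node dd (S = 51.45): continuation = e^(−0.06)·[0.7237·69.2600 + 0.2763·94.9850] = 71.9212; exercise value = 79.5500 > continuation, so V_dd = 79.5500 (exercise)
Node u (S = 126): continuation = e^(−0.06)·[0.7237·6.5475 + 0.2763·42.8000] = 15.6004; exercise value = 5.0000 ≤ continuation, so V_u = 15.6004
Node d (S = 73.5): continuation = e^(−0.06)·[0.7237·42.8000 + 0.2763·79.5500] = 49.8712; exercise value = 57.5000 > continuation, so V_d = 57.5000 (exercise)
Node 0 (S = 105): continuation = e^(−0.06)·[0.7237·15.6004 + 0.2763·57.5000] = 25.5956; exercise value = 26.0000 > continuation, so V_0 = 26.0000 (exercise)

$26.00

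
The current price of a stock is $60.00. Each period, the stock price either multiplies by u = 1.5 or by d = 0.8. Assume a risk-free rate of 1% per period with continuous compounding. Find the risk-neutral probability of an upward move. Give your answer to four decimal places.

Risk-neutral probability p = (e^0.01 − 0.8)/(1.5 − 0.8) = 0.2101/0.7000 = 0.3001

p = 0.3001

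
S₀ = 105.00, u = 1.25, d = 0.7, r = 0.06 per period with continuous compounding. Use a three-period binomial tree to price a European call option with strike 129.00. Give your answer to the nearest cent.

Risk-neutral probability p = (e^0.06 − 0.7)/(1.25 − 0.7) = 0.3618/0.5500 = 0.6579
Terminal stock prices: S_uuu = 205.1, S_uud = 114.8, S_udd = 64.31, S_ddd = 36.01
Terminal payoffs (S − K): max(76.08, 0) = 76.08, max(-14.16, 0) = 0, max(-64.69, 0) = 0, max(-92.99, 0) = 0
Node uu (S = 164.1): V_uu = e^(−0.06)·[0.6579·76.0781 + 0.3421·0.0000] = 47.1359
Node ud (S = 91.88): V_ud = e^(−0.06)·[0.6579·0.0000 + 0.3421·0.0000] = 0.0000
Node dd (S = 51.45): V_dd = e^(−0.06)·[0.6579·0.0000 + 0.3421·0.0000] = 0.0000
Node u (S = 131.2): V_u = e^(−0.06)·[0.6579·47.1359 + 0.3421·0.0000] = 29.2041
Node d (S = 73.5): V_d = e^(−0.06)·[0.6579·0.0000 + 0.3421·0.0000] = 0.0000
Node 0 (S = 105): V_0 = e^(−0.06)·[0.6579·29.2041 + 0.3421·0.0000] = 18.0941

18.09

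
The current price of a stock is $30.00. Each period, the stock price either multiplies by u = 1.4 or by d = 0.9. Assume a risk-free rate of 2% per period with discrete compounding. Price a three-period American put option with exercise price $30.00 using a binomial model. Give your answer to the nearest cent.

Risk-neutral probability p = (1 + 0.02 − 0.9)/(1.4 − 0.9) = 0.1200/0.5000 = 0.2400
Terminal stock prices: S_uuu = 82.32, S_uud = 52.92, S_udd = 34.02, S_ddd = 21.87
Terminal payoffs (K − S): max(-52.32, 0) = 0, max(-22.92, 0) = 0, max(-4.02, 0) = 0, max(8.13, 0) = 8.13
Node uu (S = 58.8): continuation = 1/1.02·[0.2400·0.0000 + 0.7600·0.0000] = 0.0000; exercise value = 0.0000 ≤ continuation, so V_uu = 0.0000
Node ud (S = 37.8): continuation = 1/1.02·[0.2400·0.0000 + 0.7600·0.0000] = 0.0000; exercise value = 0.0000 ≤ continuation, so V_ud = 0.0000
Node dd (S = 24.3): continuation = 1/1.02·[0.2400·0.0000 + 0.7600·8.1300] = 6.0576; exercise value = 5.7000 ≤ continuation, so V_dd = 6.0576
Node u (S = 42): continuation = 1/1.02·[0.2400·0.0000 + 0.7600·0.0000] = 0.0000; exercise value = 0.0000 ≤ continuation, so V_u = 0.0000
Node d (S = 27): continuation = 1/1.02·[0.2400·0.0000 + 0.7600·6.0576] = 4.5135; exercise value = 3.0000 ≤ continuation, so V_d = 4.5135
Node 0 (S = 30): continuation = 1/1.02·[0.2400·0.0000 + 0.7600·4.5135] = 3.3630; exercise value = 0.0000 ≤ continuation, so V_0 = 3.3630

$3.36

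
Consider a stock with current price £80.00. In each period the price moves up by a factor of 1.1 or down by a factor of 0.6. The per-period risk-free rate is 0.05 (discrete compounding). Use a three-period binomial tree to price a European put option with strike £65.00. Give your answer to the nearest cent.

Risk-neutral probability p = (1 + 0.05 − 0.6)/(1.1 − 0.6) = 0.4500/0.5000 = 0.9000
Terminal stock prices: S_uuu = 106.5, S_uud = 58.08, S_udd = 31.68, S_ddd = 17.28
Terminal payoffs (K − S): max(-41.48, 0) = 0, max(6.92, 0) = 6.92, max(33.32, 0) = 33.32, max(47.72, 0) = 47.72
Node uu (S = 96.8): V_uu = 1/1.05·[0.9000·0.0000 + 0.1000·6.9200] = 0.6590
Node ud (S = 52.8): V_ud = 1/1.05·[0.9000·6.9200 + 0.1000·33.3200] = 9.1048
Node dd (S = 28.8): V_dd = 1/1.05·[0.9000·33.3200 + 0.1000·47.7200] = 33.1048
Node u (S = 88): V_u = 1/1.05·[0.9000·0.6590 + 0.1000·9.1048] = 1.4320
Node d (S = 48): V_d = 1/1.05·[0.9000·9.1048 + 0.1000·33.1048] = 10.9569
Node 0 (S = 80): V_0 = 1/1.05·[0.9000·1.4320 + 0.1000·10.9569] = 2.2710

£2.27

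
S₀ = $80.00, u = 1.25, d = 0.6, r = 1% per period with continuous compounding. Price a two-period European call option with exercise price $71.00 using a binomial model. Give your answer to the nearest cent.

$21.06

Risk-neutral probability p = (e^0.01 − 0.6)/(1.25 − 0.6) = 0.4101/0.6500 = 0.6308
Terminal stock prices: S_uu = 125, S_ud = 60, S_dd = 28.8
Terminal payoffs (S − K): max(54, 0) = 54, max(-11, 0) = 0, max(-42.2, 0) = 0
Node u (S = 100): V_u = e^(−0.01)·[0.6308·54.0000 + 0.3692·0.0000] = 33.7267
Node d (S = 48): V_d = e^(−0.01)·[0.6308·0.0000 + 0.3692·0.0000] = 0.0000
Node 0 (S = 80): V_0 = e^(−0.01)·[0.6308·33.7267 + 0.3692·0.0000] = 21.0647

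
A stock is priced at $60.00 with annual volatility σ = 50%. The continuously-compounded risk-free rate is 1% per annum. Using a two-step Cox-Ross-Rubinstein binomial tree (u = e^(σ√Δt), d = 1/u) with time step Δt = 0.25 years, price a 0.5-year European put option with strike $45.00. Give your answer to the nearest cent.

$2.66

CRR parameters: u = e^(σ√Δt) = e^(0.5·√0.25) = 1.2840, d = 1/u = 0.7788
Per-period rate: rΔt = 0.01·0.25 = 0.0025, so R = e^0.0025 = 1.0025
Risk-neutral probability p = (e^0.0025 − 0.7788)/(1.2840 − 0.7788) = 0.2237/0.5052 = 0.4428
Terminal stock prices: S_uu = 98.92, S_ud = 60, S_dd = 36.39
Terminal payoffs (K − S): max(-53.92, 0) = 0, max(-15, 0) = 0, max(8.608, 0) = 8.608
Node u (S = 77.04): V_u = e^(−0.0025)·[0.4428·0.0000 + 0.5572·0.0000] = 0.0000
Node d (S = 46.73): V_d = e^(−0.0025)·[0.4428·0.0000 + 0.5572·8.6082] = 4.7847
Node 0 (S = 60): V_0 = e^(−0.0025)·[0.4428·0.0000 + 0.5572·4.7847] = 2.6595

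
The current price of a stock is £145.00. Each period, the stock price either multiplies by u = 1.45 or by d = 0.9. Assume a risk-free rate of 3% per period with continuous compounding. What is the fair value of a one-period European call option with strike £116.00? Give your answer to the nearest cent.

Risk-neutral probability p = (e^0.03 − 0.9)/(1.45 − 0.9) = 0.1305/0.5500 = 0.2372
Terminal stock prices: S_u = 210.2, S_d = 130.5
Terminal payoffs (S − K): max(94.25, 0) = 94.25, max(14.5, 0) = 14.5
Node 0 (S = 145): V_0 = e^(−0.03)·[0.2372·94.2500 + 0.7628·14.5000] = 32.4283

£32.43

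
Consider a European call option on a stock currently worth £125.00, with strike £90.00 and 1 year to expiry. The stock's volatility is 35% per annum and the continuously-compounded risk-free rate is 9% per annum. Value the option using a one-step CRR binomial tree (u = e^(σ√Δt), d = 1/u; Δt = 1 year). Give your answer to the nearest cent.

CRR parameters: u = e^(σ√Δt) = e^(0.35·√1) = 1.4191, d = 1/u = 0.7047
Per-period rate: rΔt = 0.09·1 = 0.09, so R = e^0.09 = 1.0942
Risk-neutral probability p = (e^0.09 − 0.7047)/(1.4191 − 0.7047) = 0.3895/0.7144 = 0.5452
Terminal stock prices: S_u = 177.4, S_d = 88.09
Terminal payoffs (S − K): max(87.38, 0) = 87.38, max(-1.914, 0) = 0
Node 0 (S = 125): V_0 = e^(−0.09)·[0.5452·87.3834 + 0.4548·0.0000] = 43.5417

£43.54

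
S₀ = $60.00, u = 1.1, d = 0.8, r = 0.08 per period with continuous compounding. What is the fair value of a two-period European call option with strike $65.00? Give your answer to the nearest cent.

Risk-neutral probability p = (e^0.08 − 0.8)/(1.1 − 0.8) = 0.2833/0.3000 = 0.9443
Terminal stock prices: S_uu = 72.6, S_ud = 52.8, S_dd = 38.4
Terminal payoffs (S − K): max(7.6, 0) = 7.6, max(-12.2, 0) = 0, max(-26.6, 0) = 0
Node u (S = 66): V_u = e^(−0.08)·[0.9443·7.6000 + 0.0557·0.0000] = 6.6248
Node d (S = 48): V_d = e^(−0.08)·[0.9443·0.0000 + 0.0557·0.0000] = 0.0000
Node 0 (S = 60): V_0 = e^(−0.08)·[0.9443·6.6248 + 0.0557·0.0000] = 5.7748

$5.77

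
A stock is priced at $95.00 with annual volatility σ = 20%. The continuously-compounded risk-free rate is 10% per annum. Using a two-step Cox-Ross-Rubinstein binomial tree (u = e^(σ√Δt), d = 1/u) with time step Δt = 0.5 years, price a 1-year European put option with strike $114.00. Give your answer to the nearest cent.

CRR parameters: u = e^(σ√Δt) = e^(0.2·√0.5) = 1.1519, d = 1/u = 0.8681
Per-period rate: rΔt = 0.1·0.5 = 0.05, so R = e^0.05 = 1.0513
Risk-neutral probability p = (e^0.05 − 0.8681)/(1.1519 − 0.8681) = 0.1831/0.2838 = 0.6454
Terminal stock prices: S_uu = 126.1, S_ud = 95, S_dd = 71.6
Terminal payoffs (K − S): max(-12.06, 0) = 0, max(19, 0) = 19, max(42.4, 0) = 42.4
Node u (S = 109.4): V_u = e^(−0.05)·[0.6454·0.0000 + 0.3546·19.0000] = 6.4093
Node d (S = 82.47): V_d = e^(−0.05)·[0.6454·19.0000 + 0.3546·42.4044] = 25.9684
Node 0 (S = 95): V_0 = e^(−0.05)·[0.6454·6.4093 + 0.3546·25.9684] = 12.6947

$12.69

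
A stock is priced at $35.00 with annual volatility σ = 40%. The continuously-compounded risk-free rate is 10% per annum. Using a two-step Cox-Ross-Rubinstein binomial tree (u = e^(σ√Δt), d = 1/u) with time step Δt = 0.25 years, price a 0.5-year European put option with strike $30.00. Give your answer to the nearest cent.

CRR parameters: u = e^(σ√Δt) = e^(0.4·√0.25) = 1.2214, d = 1/u = 0.8187
Per-period rate: rΔt = 0.1·0.25 = 0.025, so R = e^0.025 = 1.0253
Risk-neutral probability p = (e^0.025 − 0.8187)/(1.2214 − 0.8187) = 0.2066/0.4027 = 0.5130
Terminal stock prices: S_uu = 52.21, S_ud = 35, S_dd = 23.46
Terminal payoffs (K − S): max(-22.21, 0) = 0, max(-5, 0) = 0, max(6.539, 0) = 6.539
Node u (S = 42.75): V_u = e^(−0.025)·[0.5130·0.0000 + 0.4870·0.0000] = 0.0000
Node d (S = 28.66): V_d = e^(−0.025)·[0.5130·0.0000 + 0.4870·6.5388] = 3.1056
Node 0 (S = 35): V_0 = e^(−0.025)·[0.5130·0.0000 + 0.4870·3.1056] = 1.4750

$1.47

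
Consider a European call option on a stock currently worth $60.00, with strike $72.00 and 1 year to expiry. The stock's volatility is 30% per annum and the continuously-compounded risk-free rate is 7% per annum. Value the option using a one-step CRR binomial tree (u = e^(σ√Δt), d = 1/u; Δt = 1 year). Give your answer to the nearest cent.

CRR parameters: u = e^(σ√Δt) = e^(0.3·√1) = 1.3499, d = 1/u = 0.7408
Per-period rate: rΔt = 0.07·1 = 0.07, so R = e^0.07 = 1.0725
Risk-neutral probability p = (e^0.07 − 0.7408)/(1.3499 − 0.7408) = 0.3317/0.6090 = 0.5446
Terminal stock prices: S_u = 80.99, S_d = 44.45
Terminal payoffs (S − K): max(8.992, 0) = 8.992, max(-27.55, 0) = 0
Node 0 (S = 60): V_0 = e^(−0.07)·[0.5446·8.9915 + 0.4554·0.0000] = 4.5658

$4.57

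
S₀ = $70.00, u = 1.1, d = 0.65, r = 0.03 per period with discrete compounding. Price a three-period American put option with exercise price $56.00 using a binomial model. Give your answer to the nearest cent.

$2.42

Risk-neutral probability p = (1 + 0.03 − 0.65)/(1.1 − 0.65) = 0.3800/0.4500 = 0.8444
Terminal stock prices: S_uuu = 93.17, S_uud = 55.06, S_udd = 32.53, S_ddd = 19.22
Terminal payoffs (K − S): max(-37.17, 0) = 0, max(0.945, 0) = 0.945, max(23.47, 0) = 23.47, max(36.78, 0) = 36.78
Node uu (S = 84.7): continuation = 1/1.03·[0.8444·0.0000 + 0.1556·0.9450] = 0.1427; exercise value = 0.0000 ≤ continuation, so V_uu = 0.1427
Node ud (S = 50.05): continuation = 1/1.03·[0.8444·0.9450 + 0.1556·23.4675] = 4.3189; exercise value = 5.9500 > continuation, so V_ud = 5.9500 (exercise)
Node dd (S = 29.58): continuation = 1/1.03·[0.8444·23.4675 + 0.1556·36.7763] = 24.7939; exercise value = 26.4250 > continuation, so V_dd = 26.4250 (exercise)
Node u (S = 77): continuation = 1/1.03·[0.8444·0.1427 + 0.1556·5.9500] = 1.0156; exercise value = 0.0000 ≤ continuation, so V_u = 1.0156
Node d (S = 45.5): continuation = 1/1.03·[0.8444·5.9500 + 0.1556·26.4250] = 8.8689; exercise value = 10.5000 > continuation, so V_d = 10.5000 (exercise)
Node 0 (S = 70): continuation = 1/1.03·[0.8444·1.0156 + 0.1556·10.5000] = 2.4184; exercise value = 0.0000 ≤ continuation, so V_0 = 2.4184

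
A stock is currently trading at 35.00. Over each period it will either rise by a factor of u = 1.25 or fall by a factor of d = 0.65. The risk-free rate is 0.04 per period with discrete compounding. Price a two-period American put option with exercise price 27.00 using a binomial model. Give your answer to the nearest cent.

1.43

Risk-neutral probability p = (1 + 0.04 − 0.65)/(1.25 − 0.65) = 0.3900/0.6000 = 0.6500
Terminal stock prices: S_uu = 54.69, S_ud = 28.44, S_dd = 14.79
Terminal payoffs (K − S): max(-27.69, 0) = 0, max(-1.438, 0) = 0, max(12.21, 0) = 12.21
Node u (S = 43.75): continuation = 1/1.04·[0.6500·0.0000 + 0.3500·0.0000] = 0.0000; exercise value = 0.0000 ≤ continuation, so V_u = 0.0000
Node d (S = 22.75): continuation = 1/1.04·[0.6500·0.0000 + 0.3500·12.2125] = 4.1100; exercise value = 4.2500 > continuation, so V_d = 4.2500 (exercise)
Node 0 (S = 35): continuation = 1/1.04·[0.6500·0.0000 + 0.3500·4.2500] = 1.4303; exercise value = 0.0000 ≤ continuation, so V_0 = 1.4303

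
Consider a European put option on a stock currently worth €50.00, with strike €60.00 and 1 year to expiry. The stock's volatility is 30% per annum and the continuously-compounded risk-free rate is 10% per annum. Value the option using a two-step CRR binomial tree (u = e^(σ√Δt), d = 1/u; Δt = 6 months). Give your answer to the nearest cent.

€9.07

CRR parameters: u = e^(σ√Δt) = e^(0.3·√0.5) = 1.2363, d = 1/u = 0.8089
Per-period rate: rΔt = 0.1·0.5 = 0.05, so R = e^0.05 = 1.0513
Risk-neutral probability p = (e^0.05 − 0.8089)/(1.2363 − 0.8089) = 0.2424/0.4275 = 0.5671
Terminal stock prices: S_uu = 76.42, S_ud = 50, S_dd = 32.71
Terminal payoffs (K − S): max(-16.42, 0) = 0, max(10, 0) = 10, max(27.29, 0) = 27.29
Node u (S = 61.82): V_u = e^(−0.05)·[0.5671·0.0000 + 0.4329·10.0000] = 4.1178
Node d (S = 40.44): V_d = e^(−0.05)·[0.5671·10.0000 + 0.4329·27.2874] = 16.6309
Node 0 (S = 50): V_0 = e^(−0.05)·[0.5671·4.1178 + 0.4329·16.6309] = 9.0696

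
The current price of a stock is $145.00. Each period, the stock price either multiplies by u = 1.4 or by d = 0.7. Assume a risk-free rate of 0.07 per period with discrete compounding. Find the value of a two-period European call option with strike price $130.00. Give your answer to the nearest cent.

Risk-neutral probability p = (1 + 0.07 − 0.7)/(1.4 − 0.7) = 0.3700/0.7000 = 0.5286
Terminal stock prices: S_uu = 284.2, S_ud = 142.1, S_dd = 71.05
Terminal payoffs (S − K): max(154.2, 0) = 154.2, max(12.1, 0) = 12.1, max(-58.95, 0) = 0
Node u (S = 203): V_u = 1/1.07·[0.5286·154.2000 + 0.4714·12.1000] = 81.5047
Node d (S = 101.5): V_d = 1/1.07·[0.5286·12.1000 + 0.4714·0.0000] = 5.9773
Node 0 (S = 145): V_0 = 1/1.07·[0.5286·81.5047 + 0.4714·5.9773] = 42.8962

$42.90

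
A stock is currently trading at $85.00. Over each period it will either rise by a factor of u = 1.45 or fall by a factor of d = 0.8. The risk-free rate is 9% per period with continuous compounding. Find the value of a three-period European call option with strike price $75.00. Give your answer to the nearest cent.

$31.69

Risk-neutral probability p = (e^0.09 − 0.8)/(1.45 − 0.8) = 0.2942/0.6500 = 0.4526
Terminal stock prices: S_uuu = 259.1, S_uud = 143, S_udd = 78.88, S_ddd = 43.52
Terminal payoffs (S − K): max(184.1, 0) = 184.1, max(67.97, 0) = 67.97, max(3.88, 0) = 3.88, max(-31.48, 0) = 0
Node uu (S = 178.7): V_uu = e^(−0.09)·[0.4526·184.1331 + 0.5474·67.9700] = 110.1677
Node ud (S = 98.6): V_ud = e^(−0.09)·[0.4526·67.9700 + 0.5474·3.8800] = 30.0552
Node dd (S = 54.4): V_dd = e^(−0.09)·[0.4526·3.8800 + 0.5474·0.0000] = 1.6049
Node u (S = 123.2): V_u = e^(−0.09)·[0.4526·110.1677 + 0.5474·30.0552] = 60.6047
Node d (S = 68): V_d = e^(−0.09)·[0.4526·30.0552 + 0.5474·1.6049] = 13.2344
Node 0 (S = 85): V_0 = e^(−0.09)·[0.4526·60.6047 + 0.5474·13.2344] = 31.6888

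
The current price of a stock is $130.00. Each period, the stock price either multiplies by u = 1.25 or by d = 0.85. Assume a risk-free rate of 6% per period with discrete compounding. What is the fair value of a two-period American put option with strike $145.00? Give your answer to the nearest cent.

$16.99

Risk-neutral probability p = (1 + 0.06 − 0.85)/(1.25 − 0.85) = 0.2100/0.4000 = 0.5250
Terminal stock prices: S_uu = 203.1, S_ud = 138.1, S_dd = 93.92
Terminal payoffs (K − S): max(-58.12, 0) = 0, max(6.875, 0) = 6.875, max(51.08, 0) = 51.08
Node u (S = 162.5): continuation = 1/1.06·[0.5250·0.0000 + 0.4750·6.8750] = 3.0808; exercise value = 0.0000 ≤ continuation, so V_u = 3.0808
Node d (S = 110.5): continuation = 1/1.06·[0.5250·6.8750 + 0.4750·51.0750] = 26.2925; exercise value = 34.5000 > continuation, so V_d = 34.5000 (exercise)
Node 0 (S = 130): continuation = 1/1.06·[0.5250·3.0808 + 0.4750·34.5000] = 16.9858; exercise value = 15.0000 ≤ continuation, so V_0 = 16.9858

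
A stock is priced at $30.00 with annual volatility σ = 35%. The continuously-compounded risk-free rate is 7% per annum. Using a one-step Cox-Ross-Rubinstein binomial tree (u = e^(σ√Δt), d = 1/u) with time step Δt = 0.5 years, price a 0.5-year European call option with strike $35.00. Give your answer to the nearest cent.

$1.69

CRR parameters: u = e^(σ√Δt) = e^(0.35·√0.5) = 1.2808, d = 1/u = 0.7808
Per-period rate: rΔt = 0.07·0.5 = 0.035, so R = e^0.035 = 1.0356
Risk-neutral probability p = (e^0.035 − 0.7808)/(1.2808 − 0.7808) = 0.2549/0.5000 = 0.5097
Terminal stock prices: S_u = 38.42, S_d = 23.42
Terminal payoffs (S − K): max(3.424, 0) = 3.424, max(-11.58, 0) = 0
Node 0 (S = 30): V_0 = e^(−0.035)·[0.5097·3.4241 + 0.4903·0.0000] = 1.6852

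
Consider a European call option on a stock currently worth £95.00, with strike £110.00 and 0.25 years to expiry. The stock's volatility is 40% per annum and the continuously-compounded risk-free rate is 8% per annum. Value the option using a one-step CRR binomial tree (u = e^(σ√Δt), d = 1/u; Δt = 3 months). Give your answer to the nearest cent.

£2.96

CRR parameters: u = e^(σ√Δt) = e^(0.4·√0.25) = 1.2214, d = 1/u = 0.8187
Per-period rate: rΔt = 0.08·0.25 = 0.02, so R = e^0.02 = 1.0202
Risk-neutral probability p = (e^0.02 − 0.8187)/(1.2214 − 0.8187) = 0.2015/0.4027 = 0.5003
Terminal stock prices: S_u = 116, S_d = 77.78
Terminal payoffs (S − K): max(6.033, 0) = 6.033, max(-32.22, 0) = 0
Node 0 (S = 95): V_0 = e^(−0.02)·[0.5003·6.0333 + 0.4997·0.0000] = 2.9589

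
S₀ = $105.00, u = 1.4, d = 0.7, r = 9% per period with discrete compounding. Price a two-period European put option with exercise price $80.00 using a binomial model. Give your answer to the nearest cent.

$4.71

Risk-neutral probability p = (1 + 0.09 − 0.7)/(1.4 − 0.7) = 0.3900/0.7000 = 0.5571
Terminal stock prices: S_uu = 205.8, S_ud = 102.9, S_dd = 51.45
Terminal payoffs (K − S): max(-125.8, 0) = 0, max(-22.9, 0) = 0, max(28.55, 0) = 28.55
Node u (S = 147): V_u = 1/1.09·[0.5571·0.0000 + 0.4429·0.0000] = 0.0000
Node d (S = 73.5): V_d = 1/1.09·[0.5571·0.0000 + 0.4429·28.5500] = 11.5996
Node 0 (S = 105): V_0 = 1/1.09·[0.5571·0.0000 + 0.4429·11.5996] = 4.7128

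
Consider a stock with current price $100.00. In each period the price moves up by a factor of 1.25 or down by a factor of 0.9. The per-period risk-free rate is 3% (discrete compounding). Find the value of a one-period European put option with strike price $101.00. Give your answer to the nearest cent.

$6.71

Risk-neutral probability p = (1 + 0.03 − 0.9)/(1.25 − 0.9) = 0.1300/0.3500 = 0.3714
Terminal stock prices: S_u = 125, S_d = 90
Terminal payoffs (K − S): max(-24, 0) = 0, max(11, 0) = 11
Node 0 (S = 100): V_0 = 1/1.03·[0.3714·0.0000 + 0.6286·11.0000] = 6.7129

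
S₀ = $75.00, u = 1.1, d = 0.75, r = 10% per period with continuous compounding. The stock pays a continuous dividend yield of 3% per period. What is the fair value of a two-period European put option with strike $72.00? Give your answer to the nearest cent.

$1.35

Per-period risk-free factor R = e^0.1 = 1.1052; dividend-adjusted growth = e^(0.1−0.03) = 1.0725.
Risk-neutral probability p = (1.0725 − 0.75)/(1.1 − 0.75) = 0.3225/0.3500 = 0.9215
Terminal stock prices: S_uu = 90.75, S_ud = 61.88, S_dd = 42.19
Terminal payoffs (K − S): max(-18.75, 0) = 0, max(10.12, 0) = 10.12, max(29.81, 0) = 29.81
Node u (S = 82.5): V_u = e^(−0.1)·[0.9215·0.0000 + 0.0785·10.1250] = 0.7196
Node d (S = 56.25): V_d = e^(−0.1)·[0.9215·10.1250 + 0.0785·29.8125] = 10.5607
Node 0 (S = 75): V_0 = e^(−0.1)·[0.9215·0.7196 + 0.0785·10.5607] = 1.3506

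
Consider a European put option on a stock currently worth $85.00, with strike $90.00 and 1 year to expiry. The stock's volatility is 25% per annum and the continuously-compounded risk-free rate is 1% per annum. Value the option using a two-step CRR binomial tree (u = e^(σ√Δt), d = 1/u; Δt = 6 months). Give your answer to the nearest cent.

CRR parameters: u = e^(σ√Δt) = e^(0.25·√0.5) = 1.1934, d = 1/u = 0.8380
Per-period rate: rΔt = 0.01·0.5 = 0.005, so R = e^0.005 = 1.0050
Risk-neutral probability p = (e^0.005 − 0.8380)/(1.1934 − 0.8380) = 0.1670/0.3554 = 0.4700
Terminal stock prices: S_uu = 121.1, S_ud = 85, S_dd = 59.69
Terminal payoffs (K − S): max(-31.05, 0) = 0, max(5, 0) = 5, max(30.31, 0) = 30.31
Node u (S = 101.4): V_u = e^(−0.005)·[0.4700·0.0000 + 0.5300·5.0000] = 2.6367
Node d (S = 71.23): V_d = e^(−0.005)·[0.4700·5.0000 + 0.5300·30.3140] = 18.3239
Node 0 (S = 85): V_0 = e^(−0.005)·[0.4700·2.6367 + 0.5300·18.3239] = 10.8959

$10.90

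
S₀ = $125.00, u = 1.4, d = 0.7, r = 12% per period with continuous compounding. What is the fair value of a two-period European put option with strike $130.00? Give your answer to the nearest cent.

Risk-neutral probability p = (e^0.12 − 0.7)/(1.4 − 0.7) = 0.4275/0.7000 = 0.6107
Terminal stock prices: S_uu = 245, S_ud = 122.5, S_dd = 61.25
Terminal payoffs (K − S): max(-115, 0) = 0, max(7.5, 0) = 7.5, max(68.75, 0) = 68.75
Node u (S = 175): V_u = e^(−0.12)·[0.6107·0.0000 + 0.3893·7.5000] = 2.5895
Node d (S = 87.5): V_d = e^(−0.12)·[0.6107·7.5000 + 0.3893·68.7500] = 27.7997
Node 0 (S = 125): V_0 = e^(−0.12)·[0.6107·2.5895 + 0.3893·27.7997] = 11.0010

$11.00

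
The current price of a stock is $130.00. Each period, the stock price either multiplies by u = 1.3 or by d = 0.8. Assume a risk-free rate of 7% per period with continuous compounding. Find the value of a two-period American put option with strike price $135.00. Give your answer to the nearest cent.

$13.15

Risk-neutral probability p = (e^0.07 − 0.8)/(1.3 − 0.8) = 0.2725/0.5000 = 0.5450
Terminal stock prices: S_uu = 219.7, S_ud = 135.2, S_dd = 83.2
Terminal payoffs (K − S): max(-84.7, 0) = 0, max(-0.2, 0) = 0, max(51.8, 0) = 51.8
Node u (S = 169): continuation = e^(−0.07)·[0.5450·0.0000 + 0.4550·0.0000] = 0.0000; exercise value = 0.0000 ≤ continuation, so V_u = 0.0000
Node d (S = 104): continuation = e^(−0.07)·[0.5450·0.0000 + 0.4550·51.8000] = 21.9748; exercise value = 31.0000 > continuation, so V_d = 31.0000 (exercise)
Node 0 (S = 130): continuation = e^(−0.07)·[0.5450·0.0000 + 0.4550·31.0000] = 13.1509; exercise value = 5.0000 ≤ continuation, so V_0 = 13.1509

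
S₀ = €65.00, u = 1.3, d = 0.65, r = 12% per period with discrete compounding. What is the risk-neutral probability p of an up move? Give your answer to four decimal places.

p = 0.7231

Risk-neutral probability p = (1 + 0.12 − 0.65)/(1.3 − 0.65) = 0.4700/0.6500 = 0.7231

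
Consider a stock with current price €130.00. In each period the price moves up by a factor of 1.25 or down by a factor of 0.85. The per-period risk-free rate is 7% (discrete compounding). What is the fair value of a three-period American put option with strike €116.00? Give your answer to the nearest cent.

Risk-neutral probability p = (1 + 0.07 − 0.85)/(1.25 − 0.85) = 0.2200/0.4000 = 0.5500
Terminal stock prices: S_uuu = 253.9, S_uud = 172.7, S_udd = 117.4, S_ddd = 79.84
Terminal payoffs (K − S): max(-137.9, 0) = 0, max(-56.66, 0) = 0, max(-1.406, 0) = 0, max(36.16, 0) = 36.16
Node uu (S = 203.1): continuation = 1/1.07·[0.5500·0.0000 + 0.4500·0.0000] = 0.0000; exercise value = 0.0000 ≤ continuation, so V_uu = 0.0000
Node ud (S = 138.1): continuation = 1/1.07·[0.5500·0.0000 + 0.4500·0.0000] = 0.0000; exercise value = 0.0000 ≤ continuation, so V_ud = 0.0000
Node dd (S = 93.92): continuation = 1/1.07·[0.5500·0.0000 + 0.4500·36.1638] = 15.2091; exercise value = 22.0750 > continuation, so V_dd = 22.0750 (exercise)
Node u (S = 162.5): continuation = 1/1.07·[0.5500·0.0000 + 0.4500·0.0000] = 0.0000; exercise value = 0.0000 ≤ continuation, so V_u = 0.0000
Node d (S = 110.5): continuation = 1/1.07·[0.5500·0.0000 + 0.4500·22.0750] = 9.2839; exercise value = 5.5000 ≤ continuation, so V_d = 9.2839
Node 0 (S = 130): continuation = 1/1.07·[0.5500·0.0000 + 0.4500·9.2839] = 3.9044; exercise value = 0.0000 ≤ continuation, so V_0 = 3.9044

€3.90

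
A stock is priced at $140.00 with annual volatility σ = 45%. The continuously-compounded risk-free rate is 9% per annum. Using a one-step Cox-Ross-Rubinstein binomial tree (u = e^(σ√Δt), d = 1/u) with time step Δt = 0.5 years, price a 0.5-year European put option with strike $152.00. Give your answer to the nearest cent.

$24.35

CRR parameters: u = e^(σ√Δt) = e^(0.45·√0.5) = 1.3746, d = 1/u = 0.7275
Per-period rate: rΔt = 0.09·0.5 = 0.045, so R = e^0.045 = 1.0460
Risk-neutral probability p = (e^0.045 − 0.7275)/(1.3746 − 0.7275) = 0.3186/0.6472 = 0.4922
Terminal stock prices: S_u = 192.5, S_d = 101.8
Terminal payoffs (K − S): max(-40.45, 0) = 0, max(50.16, 0) = 50.16
Node 0 (S = 140): V_0 = e^(−0.045)·[0.4922·0.0000 + 0.5078·50.1558] = 24.3467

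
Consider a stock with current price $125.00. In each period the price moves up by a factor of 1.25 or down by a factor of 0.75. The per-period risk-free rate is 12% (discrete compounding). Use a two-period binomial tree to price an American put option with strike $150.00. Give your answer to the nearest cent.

Risk-neutral probability p = (1 + 0.12 − 0.75)/(1.25 − 0.75) = 0.3700/0.5000 = 0.7400
Terminal stock prices: S_uu = 195.3, S_ud = 117.2, S_dd = 70.31
Terminal payoffs (K − S): max(-45.31, 0) = 0, max(32.81, 0) = 32.81, max(79.69, 0) = 79.69
Node u (S = 156.2): continuation = 1/1.12·[0.7400·0.0000 + 0.2600·32.8125] = 7.6172; exercise value = 0.0000 ≤ continuation, so V_u = 7.6172
Node d (S = 93.75): continuation = 1/1.12·[0.7400·32.8125 + 0.2600·79.6875] = 40.1786; exercise value = 56.2500 > continuation, so V_d = 56.2500 (exercise)
Node 0 (S = 125): continuation = 1/1.12·[0.7400·7.6172 + 0.2600·56.2500] = 18.0908; exercise value = 25.0000 > continuation, so V_0 = 25.0000 (exercise)

$25.00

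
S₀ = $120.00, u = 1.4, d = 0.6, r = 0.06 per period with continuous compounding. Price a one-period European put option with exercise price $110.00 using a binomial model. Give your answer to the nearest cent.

$15.13

Risk-neutral probability p = (e^0.06 − 0.6)/(1.4 − 0.6) = 0.4618/0.8000 = 0.5773
Terminal stock prices: S_u = 168, S_d = 72
Terminal payoffs (K − S): max(-58, 0) = 0, max(38, 0) = 38
Node 0 (S = 120): V_0 = e^(−0.06)·[0.5773·0.0000 + 0.4227·38.0000] = 15.1273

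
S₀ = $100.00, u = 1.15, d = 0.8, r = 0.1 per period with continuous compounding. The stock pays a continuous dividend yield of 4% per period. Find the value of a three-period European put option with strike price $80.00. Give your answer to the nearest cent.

$1.02

Per-period risk-free factor R = e^0.1 = 1.1052; dividend-adjusted growth = e^(0.1−0.04) = 1.0618.
Risk-neutral probability p = (1.0618 − 0.8)/(1.15 − 0.8) = 0.2618/0.3500 = 0.7481
Terminal stock prices: S_uuu = 152.1, S_uud = 105.8, S_udd = 73.6, S_ddd = 51.2
Terminal payoffs (K − S): max(-72.09, 0) = 0, max(-25.8, 0) = 0, max(6.4, 0) = 6.4, max(28.8, 0) = 28.8
Node uu (S = 132.2): V_uu = e^(−0.1)·[0.7481·0.0000 + 0.2519·0.0000] = 0.0000
Node ud (S = 92): V_ud = e^(−0.1)·[0.7481·0.0000 + 0.2519·6.4000] = 1.4587
Node dd (S = 64): V_dd = e^(−0.1)·[0.7481·6.4000 + 0.2519·28.8000] = 10.8965
Node u (S = 115): V_u = e^(−0.1)·[0.7481·0.0000 + 0.2519·1.4587] = 0.3325
Node d (S = 80): V_d = e^(−0.1)·[0.7481·1.4587 + 0.2519·10.8965] = 3.4710
Node 0 (S = 100): V_0 = e^(−0.1)·[0.7481·0.3325 + 0.2519·3.4710] = 1.0162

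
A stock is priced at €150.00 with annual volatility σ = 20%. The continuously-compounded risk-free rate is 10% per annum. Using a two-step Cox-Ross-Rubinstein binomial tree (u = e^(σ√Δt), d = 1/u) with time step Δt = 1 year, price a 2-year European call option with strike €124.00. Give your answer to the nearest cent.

€50.08

CRR parameters: u = e^(σ√Δt) = e^(0.2·√1) = 1.2214, d = 1/u = 0.8187
Per-period rate: rΔt = 0.1·1 = 0.1, so R = e^0.1 = 1.1052
Risk-neutral probability p = (e^0.1 − 0.8187)/(1.2214 − 0.8187) = 0.2864/0.4027 = 0.7113
Terminal stock prices: S_uu = 223.8, S_ud = 150, S_dd = 100.5
Terminal payoffs (S − K): max(99.77, 0) = 99.77, max(26, 0) = 26, max(-23.45, 0) = 0
Node u (S = 183.2): V_u = e^(−0.1)·[0.7113·99.7737 + 0.2887·26.0000] = 71.0106
Node d (S = 122.8): V_d = e^(−0.1)·[0.7113·26.0000 + 0.2887·0.0000] = 16.7350
Node 0 (S = 150): V_0 = e^(−0.1)·[0.7113·71.0106 + 0.2887·16.7350] = 50.0772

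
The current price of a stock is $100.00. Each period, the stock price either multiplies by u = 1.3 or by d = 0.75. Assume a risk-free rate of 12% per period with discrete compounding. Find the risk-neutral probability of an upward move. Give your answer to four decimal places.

Risk-neutral probability p = (1 + 0.12 − 0.75)/(1.3 − 0.75) = 0.3700/0.5500 = 0.6727

p = 0.6727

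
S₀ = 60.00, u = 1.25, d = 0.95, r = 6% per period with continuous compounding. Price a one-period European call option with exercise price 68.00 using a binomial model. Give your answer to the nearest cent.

2.46

Risk-neutral probability p = (e^0.06 − 0.95)/(1.25 − 0.95) = 0.1118/0.3000 = 0.3728
Terminal stock prices: S_u = 75, S_d = 57
Terminal payoffs (S − K): max(7, 0) = 7, max(-11, 0) = 0
Node 0 (S = 60): V_0 = e^(−0.06)·[0.3728·7.0000 + 0.6272·0.0000] = 2.4576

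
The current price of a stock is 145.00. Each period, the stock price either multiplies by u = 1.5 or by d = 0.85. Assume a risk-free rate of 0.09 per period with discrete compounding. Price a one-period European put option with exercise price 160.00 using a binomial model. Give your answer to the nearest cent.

21.27

Risk-neutral probability p = (1 + 0.09 − 0.85)/(1.5 − 0.85) = 0.2400/0.6500 = 0.3692
Terminal stock prices: S_u = 217.5, S_d = 123.2
Terminal payoffs (K − S): max(-57.5, 0) = 0, max(36.75, 0) = 36.75
Node 0 (S = 145): V_0 = 1/1.09·[0.3692·0.0000 + 0.6308·36.7500] = 21.2668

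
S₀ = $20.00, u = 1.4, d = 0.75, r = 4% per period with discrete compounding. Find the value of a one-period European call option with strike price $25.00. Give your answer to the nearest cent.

$1.29

Risk-neutral probability p = (1 + 0.04 − 0.75)/(1.4 − 0.75) = 0.2900/0.6500 = 0.4462
Terminal stock prices: S_u = 28, S_d = 15
Terminal payoffs (S − K): max(3, 0) = 3, max(-10, 0) = 0
Node 0 (S = 20): V_0 = 1/1.04·[0.4462·3.0000 + 0.5538·0.0000] = 1.2870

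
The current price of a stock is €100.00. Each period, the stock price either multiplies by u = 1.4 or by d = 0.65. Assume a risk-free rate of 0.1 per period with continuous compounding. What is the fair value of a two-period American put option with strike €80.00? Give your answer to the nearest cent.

€5.34

Risk-neutral probability p = (e^0.1 − 0.65)/(1.4 − 0.65) = 0.4552/0.7500 = 0.6069
Terminal stock prices: S_uu = 196, S_ud = 91, S_dd = 42.25
Terminal payoffs (K − S): max(-116, 0) = 0, max(-11, 0) = 0, max(37.75, 0) = 37.75
Node u (S = 140): continuation = e^(−0.1)·[0.6069·0.0000 + 0.3931·0.0000] = 0.0000; exercise value = 0.0000 ≤ continuation, so V_u = 0.0000
Node d (S = 65): continuation = e^(−0.1)·[0.6069·0.0000 + 0.3931·37.7500] = 13.4275; exercise value = 15.0000 > continuation, so V_d = 15.0000 (exercise)
Node 0 (S = 100): continuation = e^(−0.1)·[0.6069·0.0000 + 0.3931·15.0000] = 5.3354; exercise value = 0.0000 ≤ continuation, so V_0 = 5.3354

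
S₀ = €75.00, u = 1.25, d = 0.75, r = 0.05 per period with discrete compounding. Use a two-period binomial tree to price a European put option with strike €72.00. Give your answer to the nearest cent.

€5.06

Risk-neutral probability p = (1 + 0.05 − 0.75)/(1.25 − 0.75) = 0.3000/0.5000 = 0.6000
Terminal stock prices: S_uu = 117.2, S_ud = 70.31, S_dd = 42.19
Terminal payoffs (K − S): max(-45.19, 0) = 0, max(1.688, 0) = 1.688, max(29.81, 0) = 29.81
Node u (S = 93.75): V_u = 1/1.05·[0.6000·0.0000 + 0.4000·1.6875] = 0.6429
Node d (S = 56.25): V_d = 1/1.05·[0.6000·1.6875 + 0.4000·29.8125] = 12.3214
Node 0 (S = 75): V_0 = 1/1.05·[0.6000·0.6429 + 0.4000·12.3214] = 5.0612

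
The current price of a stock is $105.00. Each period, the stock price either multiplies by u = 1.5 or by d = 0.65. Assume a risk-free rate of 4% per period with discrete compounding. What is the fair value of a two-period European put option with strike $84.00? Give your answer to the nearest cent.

Risk-neutral probability p = (1 + 0.04 − 0.65)/(1.5 − 0.65) = 0.3900/0.8500 = 0.4588
Terminal stock prices: S_uu = 236.2, S_ud = 102.4, S_dd = 44.36
Terminal payoffs (K − S): max(-152.2, 0) = 0, max(-18.38, 0) = 0, max(39.64, 0) = 39.64
Node u (S = 157.5): V_u = 1/1.04·[0.4588·0.0000 + 0.5412·0.0000] = 0.0000
Node d (S = 68.25): V_d = 1/1.04·[0.4588·0.0000 + 0.5412·39.6375] = 20.6258
Node 0 (S = 105): V_0 = 1/1.04·[0.4588·0.0000 + 0.5412·20.6258] = 10.7329

$10.73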